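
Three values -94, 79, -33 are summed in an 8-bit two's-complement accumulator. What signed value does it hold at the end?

-48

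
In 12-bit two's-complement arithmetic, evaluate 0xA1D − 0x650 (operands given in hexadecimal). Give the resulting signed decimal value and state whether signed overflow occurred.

973; overflow

0xA1D = 101000011101 = -1507 (signed)
0x650 = 011001010000 = 1616 (signed)
Subtract via negate-and-add: invert 011001010000 + 1 = 100110110000 (i.e. -1616).
  101000011101
+ 100110110000
= 001111001101  (discard carry-out 1)
Result 001111001101: MSB = 0 → value 973.
Both addends (after negating the subtrahend) are negative but the stored result is non-negative: signed overflow. The true value -1507 − 1616 = -3123 lies outside [-2048, 2047].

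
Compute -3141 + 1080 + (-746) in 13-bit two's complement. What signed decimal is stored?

-3141 + 1080 = -2061 (1011111110011)
-2061 + (-746) = -2807 (1010100001001)

-2807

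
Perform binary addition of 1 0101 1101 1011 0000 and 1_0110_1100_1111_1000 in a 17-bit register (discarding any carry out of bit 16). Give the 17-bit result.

01100101010101000

  10101110110110000
+ 10110110011111000
= 01100101010101000  (discard carry-out 1)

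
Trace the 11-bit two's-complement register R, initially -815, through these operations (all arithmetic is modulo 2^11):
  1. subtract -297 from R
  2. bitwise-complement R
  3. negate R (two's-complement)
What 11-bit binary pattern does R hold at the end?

10111111011

Start: R = -815 = 10011010001.
R = -815 − (-297) = -518 = 10111111010
R = NOT 10111111010 = 01000000101 = 517
R = −(517) = -517 = 10111111011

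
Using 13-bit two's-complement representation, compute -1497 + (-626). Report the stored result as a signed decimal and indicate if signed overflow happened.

-1497 → 1101000100111
-626 → 1110110001110
  1101000100111
+ 1110110001110
= 1011110110101  (discard carry-out 1)
Result 1011110110101: MSB = 1 → 6069 − 8192 = -2123.
Both addends are negative and so is the stored result: no signed overflow.

-2123; no overflow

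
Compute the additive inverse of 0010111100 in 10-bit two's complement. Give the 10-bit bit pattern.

Invert: 1101000011. Add 1: 1101000100.
Check: 0010111100 = 188, 1101000100 = -188.

1101000100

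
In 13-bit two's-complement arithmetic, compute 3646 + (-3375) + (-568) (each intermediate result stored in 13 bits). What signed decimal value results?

3646 + (-3375) = 271 (0000100001111)
271 + (-568) = -297 (1111011010111)

-297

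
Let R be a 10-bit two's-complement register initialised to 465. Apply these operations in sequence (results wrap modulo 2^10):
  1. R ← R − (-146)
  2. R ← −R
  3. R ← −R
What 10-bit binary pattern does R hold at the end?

1001100011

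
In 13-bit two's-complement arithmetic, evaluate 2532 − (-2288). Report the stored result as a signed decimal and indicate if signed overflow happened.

-3372; overflow

2532 → 0100111100100
-2288 → 1011100010000
Subtract via negate-and-add: invert 1011100010000 + 1 = 0100011110000 (i.e. 2288).
  0100111100100
+ 0100011110000
= 1001011010100
Result 1001011010100: MSB = 1 → 4820 − 8192 = -3372.
Both addends (after negating the subtrahend) are non-negative but the stored result is negative: signed overflow. The true value 2532 − (-2288) = 4820 lies outside [-4096, 4095].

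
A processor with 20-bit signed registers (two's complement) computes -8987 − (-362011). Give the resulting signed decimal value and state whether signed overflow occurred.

353024; no overflow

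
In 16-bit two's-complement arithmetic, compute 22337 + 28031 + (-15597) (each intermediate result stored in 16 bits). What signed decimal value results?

22337 + 28031 = 50368 → wraps to -15168 (1100010011000000)
-15168 + (-15597) = -30765 (1000011111010011)

-30765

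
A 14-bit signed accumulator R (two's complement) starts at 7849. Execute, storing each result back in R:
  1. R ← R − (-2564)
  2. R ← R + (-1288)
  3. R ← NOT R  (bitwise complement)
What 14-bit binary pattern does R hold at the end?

Start: R = 7849 = 01111010101001.
R = 7849 − (-2564) = 10413; wraps to -5971 = 10100010101101
R = -5971 + (-1288) = -7259 = 10001110100101
R = NOT 10001110100101 = 01110001011010 = 7258

01110001011010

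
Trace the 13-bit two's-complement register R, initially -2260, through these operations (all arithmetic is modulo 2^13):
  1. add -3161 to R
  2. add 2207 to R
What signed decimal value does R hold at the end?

Start: R = -2260 = 1011100101100.
R = -2260 + (-3161) = -5421; wraps to 2771 = 0101011010011
R = 2771 + 2207 = 4978; wraps to -3214 = 1001101110010

-3214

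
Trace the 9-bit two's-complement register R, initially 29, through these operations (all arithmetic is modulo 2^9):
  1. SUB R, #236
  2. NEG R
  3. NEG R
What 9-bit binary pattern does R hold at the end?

100110001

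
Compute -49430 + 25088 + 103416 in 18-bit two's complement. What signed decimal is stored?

79074

-49430 + 25088 = -24342 (111010000011101010)
-24342 + 103416 = 79074 (010011010011100010)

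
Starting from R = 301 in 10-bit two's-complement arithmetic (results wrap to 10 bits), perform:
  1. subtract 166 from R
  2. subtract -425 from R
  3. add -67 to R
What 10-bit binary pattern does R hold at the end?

Start: R = 301 = 0100101101.
R = 301 − 166 = 135 = 0010000111
R = 135 − (-425) = 560; wraps to -464 = 1000110000
R = -464 + (-67) = -531; wraps to 493 = 0111101101

0111101101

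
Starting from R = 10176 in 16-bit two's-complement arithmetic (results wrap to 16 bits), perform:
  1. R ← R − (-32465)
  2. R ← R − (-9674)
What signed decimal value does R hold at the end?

Start: R = 10176 = 0010011111000000.
R = 10176 − (-32465) = 42641; wraps to -22895 = 1010011010010001
R = -22895 − (-9674) = -13221 = 1100110001011011

-13221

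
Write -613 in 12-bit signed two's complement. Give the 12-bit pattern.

|-613| = 613 = 001001100101 in 12 bits.
Invert the bits: 110110011010. Add 1: 110110011011.
Check: 110110011011 reads as 3483 − 4096 = -613.

110110011011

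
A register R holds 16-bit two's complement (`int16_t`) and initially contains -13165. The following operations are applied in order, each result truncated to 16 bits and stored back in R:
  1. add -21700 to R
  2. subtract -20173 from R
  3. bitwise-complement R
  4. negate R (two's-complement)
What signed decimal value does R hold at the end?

-14691

Start: R = -13165 = 1100110010010011.
R = -13165 + (-21700) = -34865; wraps to 30671 = 0111011111001111
R = 30671 − (-20173) = 50844; wraps to -14692 = 1100011010011100
R = NOT 1100011010011100 = 0011100101100011 = 14691
R = −(14691) = -14691 = 1100011010011101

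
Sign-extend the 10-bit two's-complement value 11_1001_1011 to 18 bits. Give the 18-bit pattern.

MSB of 1110011011 is 1; replicate it into the new high bits.
11111111|1110011011 → 111111111110011011 (still -101).

111111111110011011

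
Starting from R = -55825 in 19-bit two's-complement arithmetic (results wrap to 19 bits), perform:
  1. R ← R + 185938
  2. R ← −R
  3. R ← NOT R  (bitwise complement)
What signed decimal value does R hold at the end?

Start: R = -55825 = 1110010010111101111.
R = -55825 + 185938 = 130113 = 0011111110001000001
R = −(130113) = -130113 = 1100000001110111111
R = NOT 1100000001110111111 = 0011111110001000000 = 130112

130112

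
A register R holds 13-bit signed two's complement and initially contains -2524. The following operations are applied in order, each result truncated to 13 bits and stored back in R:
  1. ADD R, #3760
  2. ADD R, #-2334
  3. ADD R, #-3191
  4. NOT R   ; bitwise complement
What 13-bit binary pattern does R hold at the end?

Start: R = -2524 = 1011000100100.
R = -2524 + 3760 = 1236 = 0010011010100
R = 1236 + (-2334) = -1098 = 1101110110110
R = -1098 + (-3191) = -4289; wraps to 3903 = 0111100111111
R = NOT 0111100111111 = 1000011000000 = -3904

1000011000000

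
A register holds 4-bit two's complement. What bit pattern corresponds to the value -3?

1101

|-3| = 3 = 0011 in 4 bits.
Invert the bits: 1100. Add 1: 1101.
Check: 1101 reads as 13 − 16 = -3.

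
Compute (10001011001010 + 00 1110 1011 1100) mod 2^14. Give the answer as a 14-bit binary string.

11000110000110

  10001011001010
+ 00111010111100
= 11000110000110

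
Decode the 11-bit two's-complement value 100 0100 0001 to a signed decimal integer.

-959

MSB is 1, so the value is negative.
Unsigned reading: 1089. Subtract 2^11 = 2048: 1089 − 2048 = -959.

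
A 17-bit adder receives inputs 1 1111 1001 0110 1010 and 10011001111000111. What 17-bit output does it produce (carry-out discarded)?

10010110100110001

  11111100101101010
+ 10011001111000111
= 10010110100110001  (discard carry-out 1)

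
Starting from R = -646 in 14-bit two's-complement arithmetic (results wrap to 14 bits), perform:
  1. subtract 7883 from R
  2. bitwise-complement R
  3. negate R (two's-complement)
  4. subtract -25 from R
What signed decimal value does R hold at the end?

7881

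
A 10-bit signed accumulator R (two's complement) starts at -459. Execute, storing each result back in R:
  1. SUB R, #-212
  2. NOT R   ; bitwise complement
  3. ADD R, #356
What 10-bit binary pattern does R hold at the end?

Start: R = -459 = 1000110101.
R = -459 − (-212) = -247 = 1100001001
R = NOT 1100001001 = 0011110110 = 246
R = 246 + 356 = 602; wraps to -422 = 1001011010

1001011010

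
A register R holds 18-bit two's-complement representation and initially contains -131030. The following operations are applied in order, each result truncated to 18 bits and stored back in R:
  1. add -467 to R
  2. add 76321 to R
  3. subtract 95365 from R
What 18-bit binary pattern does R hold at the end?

011011001111110011

Start: R = -131030 = 100000000000101010.
R = -131030 + (-467) = -131497; wraps to 130647 = 011111111001010111
R = 130647 + 76321 = 206968; wraps to -55176 = 110010100001111000
R = -55176 − 95365 = -150541; wraps to 111603 = 011011001111110011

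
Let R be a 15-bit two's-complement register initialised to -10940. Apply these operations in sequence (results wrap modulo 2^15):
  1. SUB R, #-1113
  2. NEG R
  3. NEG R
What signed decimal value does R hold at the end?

Start: R = -10940 = 101010101000100.
R = -10940 − (-1113) = -9827 = 101100110011101
R = −(-9827) = 9827 = 010011001100011
R = −(9827) = -9827 = 101100110011101

-9827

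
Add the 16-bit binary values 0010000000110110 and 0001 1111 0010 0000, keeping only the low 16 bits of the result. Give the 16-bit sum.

0011111101010110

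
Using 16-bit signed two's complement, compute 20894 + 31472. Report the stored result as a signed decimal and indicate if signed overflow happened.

-13170; overflow

20894 → 0101000110011110
31472 → 0111101011110000
  0101000110011110
+ 0111101011110000
= 1100110010001110
Result 1100110010001110: MSB = 1 → 52366 − 65536 = -13170.
Both addends are non-negative but the stored result is negative: signed overflow. The true value 20894 + 31472 = 52366 lies outside [-32768, 32767].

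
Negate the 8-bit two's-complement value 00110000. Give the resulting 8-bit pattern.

11010000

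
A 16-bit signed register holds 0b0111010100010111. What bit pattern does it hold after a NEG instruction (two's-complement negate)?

1000101011101001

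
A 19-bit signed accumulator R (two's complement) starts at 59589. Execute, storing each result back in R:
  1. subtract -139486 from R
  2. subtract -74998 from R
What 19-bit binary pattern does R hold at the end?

1000010111010011001

Start: R = 59589 = 0001110100011000101.
R = 59589 − (-139486) = 199075 = 0110000100110100011
R = 199075 − (-74998) = 274073; wraps to -250215 = 1000010111010011001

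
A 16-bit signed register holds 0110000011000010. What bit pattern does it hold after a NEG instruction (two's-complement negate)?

1001111100111110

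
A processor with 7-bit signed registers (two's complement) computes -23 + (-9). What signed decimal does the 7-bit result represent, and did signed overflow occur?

-32; no overflow

-23 → 1101001
-9 → 1110111
  1101001
+ 1110111
= 1100000  (discard carry-out 1)
Result 1100000: MSB = 1 → 96 − 128 = -32.
Both addends are negative and so is the stored result: no signed overflow.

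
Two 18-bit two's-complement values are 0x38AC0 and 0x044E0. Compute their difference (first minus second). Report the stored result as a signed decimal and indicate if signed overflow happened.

-47648; no overflow

0x38AC0 = 111000101011000000 = -30016 (signed)
0x044E0 = 000100010011100000 = 17632 (signed)
Subtract via negate-and-add: invert 000100010011100000 + 1 = 111011101100100000 (i.e. -17632).
  111000101011000000
+ 111011101100100000
= 110100010111100000  (discard carry-out 1)
Result 110100010111100000: MSB = 1 → 214496 − 262144 = -47648.
Both addends (after negating the subtrahend) are negative and so is the stored result: no signed overflow.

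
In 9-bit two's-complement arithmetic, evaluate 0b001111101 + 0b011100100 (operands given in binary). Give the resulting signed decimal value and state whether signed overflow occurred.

0b001111101 → 001111101 = 125 (signed)
0b011100100 → 011100100 = 228 (signed)
  001111101
+ 011100100
= 101100001
Result 101100001: MSB = 1 → 353 − 512 = -159.
Both addends are non-negative but the stored result is negative: signed overflow. The true value 125 + 228 = 353 lies outside [-256, 255].

-159; overflow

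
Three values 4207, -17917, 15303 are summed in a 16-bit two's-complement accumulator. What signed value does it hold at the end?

1593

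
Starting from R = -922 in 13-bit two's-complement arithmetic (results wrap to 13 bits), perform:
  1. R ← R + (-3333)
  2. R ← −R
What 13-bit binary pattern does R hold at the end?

1000010011111

Start: R = -922 = 1110001100110.
R = -922 + (-3333) = -4255; wraps to 3937 = 0111101100001
R = −(3937) = -3937 = 1000010011111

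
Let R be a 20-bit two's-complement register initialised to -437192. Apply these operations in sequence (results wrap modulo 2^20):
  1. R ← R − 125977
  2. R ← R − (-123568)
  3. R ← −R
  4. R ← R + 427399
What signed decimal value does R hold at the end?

-181576

Start: R = -437192 = 10010101010000111000.
R = -437192 − 125977 = -563169; wraps to 485407 = 01110110100000011111
R = 485407 − (-123568) = 608975; wraps to -439601 = 10010100101011001111
R = −(-439601) = 439601 = 01101011010100110001
R = 439601 + 427399 = 867000; wraps to -181576 = 11010011101010111000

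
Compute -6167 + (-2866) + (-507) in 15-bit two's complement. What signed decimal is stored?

-9540

-6167 + (-2866) = -9033 (101110010110111)
-9033 + (-507) = -9540 (101101010111100)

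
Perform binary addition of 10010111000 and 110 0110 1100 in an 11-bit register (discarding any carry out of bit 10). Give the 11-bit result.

01100100100

  10010111000
+ 11001101100
= 01100100100  (discard carry-out 1)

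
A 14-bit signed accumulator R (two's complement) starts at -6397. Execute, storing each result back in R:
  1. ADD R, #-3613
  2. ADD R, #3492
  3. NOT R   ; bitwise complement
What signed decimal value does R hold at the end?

6517

Start: R = -6397 = 10011100000011.
R = -6397 + (-3613) = -10010; wraps to 6374 = 01100011100110
R = 6374 + 3492 = 9866; wraps to -6518 = 10011010001010
R = NOT 10011010001010 = 01100101110101 = 6517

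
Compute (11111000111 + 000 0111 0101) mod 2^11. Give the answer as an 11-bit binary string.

00000111100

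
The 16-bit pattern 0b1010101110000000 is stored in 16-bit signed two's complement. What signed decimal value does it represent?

-21632

MSB is 1, so the value is negative.
Unsigned reading: 43904. Subtract 2^16 = 65536: 43904 − 65536 = -21632.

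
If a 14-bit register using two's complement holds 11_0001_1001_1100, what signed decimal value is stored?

MSB is 1, so the value is negative.
Unsigned reading: 12700. Subtract 2^14 = 16384: 12700 − 16384 = -3684.

-3684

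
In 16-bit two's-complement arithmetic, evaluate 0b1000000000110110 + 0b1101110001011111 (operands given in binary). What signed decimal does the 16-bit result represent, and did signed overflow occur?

23701; overflow

0b1000000000110110 → 1000000000110110 = -32714 (signed)
0b1101110001011111 → 1101110001011111 = -9121 (signed)
  1000000000110110
+ 1101110001011111
= 0101110010010101  (discard carry-out 1)
Result 0101110010010101: MSB = 0 → value 23701.
Both addends are negative but the stored result is non-negative: signed overflow. The true value -32714 + (-9121) = -41835 lies outside [-32768, 32767].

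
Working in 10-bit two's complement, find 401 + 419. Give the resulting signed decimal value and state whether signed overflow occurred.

-204; overflow

401 → 0110010001
419 → 0110100011
  0110010001
+ 0110100011
= 1100110100
Result 1100110100: MSB = 1 → 820 − 1024 = -204.
Both addends are non-negative but the stored result is negative: signed overflow. The true value 401 + 419 = 820 lies outside [-512, 511].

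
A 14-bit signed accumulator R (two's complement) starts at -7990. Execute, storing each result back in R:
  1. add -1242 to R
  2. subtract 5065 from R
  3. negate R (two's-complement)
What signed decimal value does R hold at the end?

-2087

Start: R = -7990 = 10000011001010.
R = -7990 + (-1242) = -9232; wraps to 7152 = 01101111110000
R = 7152 − 5065 = 2087 = 00100000100111
R = −(2087) = -2087 = 11011111011001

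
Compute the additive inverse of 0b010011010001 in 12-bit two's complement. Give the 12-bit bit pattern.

101100101111

Invert: 101100101110. Add 1: 101100101111.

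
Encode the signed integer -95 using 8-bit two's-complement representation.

|-95| = 95 = 01011111 in 8 bits.
Invert the bits: 10100000. Add 1: 10100001.
Check: 10100001 reads as 161 − 256 = -95.

10100001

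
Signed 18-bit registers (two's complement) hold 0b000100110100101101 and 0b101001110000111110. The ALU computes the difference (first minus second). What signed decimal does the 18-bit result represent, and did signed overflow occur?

110831; no overflow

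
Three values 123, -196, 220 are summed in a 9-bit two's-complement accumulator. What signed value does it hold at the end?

147

123 + (-196) = -73 (110110111)
-73 + 220 = 147 (010010011)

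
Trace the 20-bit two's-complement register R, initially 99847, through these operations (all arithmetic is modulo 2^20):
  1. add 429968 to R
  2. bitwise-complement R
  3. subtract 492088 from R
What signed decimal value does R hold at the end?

Start: R = 99847 = 00011000011000000111.
R = 99847 + 429968 = 529815; wraps to -518761 = 10000001010110010111
R = NOT 10000001010110010111 = 01111110101001101000 = 518760
R = 518760 − 492088 = 26672 = 00000110100000110000

26672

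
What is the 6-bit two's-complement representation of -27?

|-27| = 27 = 011011 in 6 bits.
Invert the bits: 100100. Add 1: 100101.

100101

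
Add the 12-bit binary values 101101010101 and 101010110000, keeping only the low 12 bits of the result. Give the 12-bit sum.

011000000101

  101101010101
+ 101010110000
= 011000000101  (discard carry-out 1)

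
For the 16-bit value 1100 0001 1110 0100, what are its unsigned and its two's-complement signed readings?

Unsigned: 1100000111100100 = 49636.
Signed: MSB=1 → 49636 − 65536 = -15900.

unsigned = 49636, signed = -15900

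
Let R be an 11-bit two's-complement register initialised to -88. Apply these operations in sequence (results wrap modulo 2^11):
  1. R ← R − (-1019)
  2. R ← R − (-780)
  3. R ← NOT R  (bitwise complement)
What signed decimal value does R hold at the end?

Start: R = -88 = 11110101000.
R = -88 − (-1019) = 931 = 01110100011
R = 931 − (-780) = 1711; wraps to -337 = 11010101111
R = NOT 11010101111 = 00101010000 = 336

336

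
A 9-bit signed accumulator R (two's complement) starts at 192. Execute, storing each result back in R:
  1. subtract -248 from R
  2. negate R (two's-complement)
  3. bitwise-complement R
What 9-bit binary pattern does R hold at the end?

Start: R = 192 = 011000000.
R = 192 − (-248) = 440; wraps to -72 = 110111000
R = −(-72) = 72 = 001001000
R = NOT 001001000 = 110110111 = -73

110110111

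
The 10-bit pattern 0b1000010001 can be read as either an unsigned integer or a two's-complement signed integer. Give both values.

Unsigned: 1000010001 = 529.
Signed: MSB=1 → 529 − 1024 = -495.

unsigned = 529, signed = -495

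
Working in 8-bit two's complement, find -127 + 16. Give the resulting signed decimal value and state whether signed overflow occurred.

-111; no overflow

-127 → 10000001
16 → 00010000
  10000001
+ 00010000
= 10010001
Result 10010001: MSB = 1 → 145 − 256 = -111.
Addends have opposite signs, so signed overflow cannot occur.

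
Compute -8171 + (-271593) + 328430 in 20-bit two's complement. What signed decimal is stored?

48666

-8171 + (-271593) = -279764 (10111011101100101100)
-279764 + 328430 = 48666 (00001011111000011010)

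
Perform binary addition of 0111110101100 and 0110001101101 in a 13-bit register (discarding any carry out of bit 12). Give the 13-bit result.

  0111110101100
+ 0110001101101
= 1110000011001

1110000011001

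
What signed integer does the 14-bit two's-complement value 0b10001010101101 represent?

-7507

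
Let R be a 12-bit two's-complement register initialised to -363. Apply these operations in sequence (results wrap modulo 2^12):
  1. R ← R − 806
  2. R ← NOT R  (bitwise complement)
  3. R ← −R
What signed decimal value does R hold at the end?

Start: R = -363 = 111010010101.
R = -363 − 806 = -1169 = 101101101111
R = NOT 101101101111 = 010010010000 = 1168
R = −(1168) = -1168 = 101101110000

-1168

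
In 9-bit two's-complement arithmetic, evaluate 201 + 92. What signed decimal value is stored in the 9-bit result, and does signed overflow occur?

-219; overflow

201 → 011001001
92 → 001011100
  011001001
+ 001011100
= 100100101
Result 100100101: MSB = 1 → 293 − 512 = -219.
Both addends are non-negative but the stored result is negative: signed overflow. The true value 201 + 92 = 293 lies outside [-256, 255].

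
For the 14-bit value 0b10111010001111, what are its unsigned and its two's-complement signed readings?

unsigned = 11919, signed = -4465

Unsigned: 10111010001111 = 11919.
Signed: MSB=1 → 11919 − 16384 = -4465.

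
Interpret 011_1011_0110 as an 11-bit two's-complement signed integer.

MSB is 0, so the value is non-negative: 01110110110 = 950.

950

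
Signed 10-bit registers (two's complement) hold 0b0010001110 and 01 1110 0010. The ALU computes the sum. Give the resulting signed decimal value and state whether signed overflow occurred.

-400; overflow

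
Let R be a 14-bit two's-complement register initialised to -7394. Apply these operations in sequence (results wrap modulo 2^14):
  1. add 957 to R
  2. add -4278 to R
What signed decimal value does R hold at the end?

5669

Start: R = -7394 = 10001100011110.
R = -7394 + 957 = -6437 = 10011011011011
R = -6437 + (-4278) = -10715; wraps to 5669 = 01011000100101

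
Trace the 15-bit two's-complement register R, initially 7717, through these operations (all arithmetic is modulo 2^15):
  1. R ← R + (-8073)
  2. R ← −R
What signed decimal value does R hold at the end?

356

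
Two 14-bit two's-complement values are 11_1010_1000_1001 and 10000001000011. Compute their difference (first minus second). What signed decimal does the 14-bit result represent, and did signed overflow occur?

11_1010_1000_1001 → 11101010001001 = -1399 (signed)
10000001000011 = -8125 (signed)
Subtract via negate-and-add: invert 10000001000011 + 1 = 01111110111101 (i.e. 8125).
  11101010001001
+ 01111110111101
= 01101001000110  (discard carry-out 1)
Result 01101001000110: MSB = 0 → value 6726.
Addends (after negating the subtrahend) have opposite signs, so signed overflow cannot occur.

6726; no overflow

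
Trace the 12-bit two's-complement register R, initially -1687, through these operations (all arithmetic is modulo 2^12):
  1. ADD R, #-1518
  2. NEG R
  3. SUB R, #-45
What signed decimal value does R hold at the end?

-846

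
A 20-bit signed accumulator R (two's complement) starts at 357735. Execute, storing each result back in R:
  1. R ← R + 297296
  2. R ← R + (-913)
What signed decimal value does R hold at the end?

Start: R = 357735 = 01010111010101100111.
R = 357735 + 297296 = 655031; wraps to -393545 = 10011111111010110111
R = -393545 + (-913) = -394458 = 10011111101100100110

-394458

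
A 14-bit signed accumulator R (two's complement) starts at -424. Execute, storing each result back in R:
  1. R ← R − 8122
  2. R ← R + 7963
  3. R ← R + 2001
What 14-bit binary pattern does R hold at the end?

00010110001010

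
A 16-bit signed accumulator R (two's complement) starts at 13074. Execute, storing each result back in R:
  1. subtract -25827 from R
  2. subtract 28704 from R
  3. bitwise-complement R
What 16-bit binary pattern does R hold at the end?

1101100000101010

Start: R = 13074 = 0011001100010010.
R = 13074 − (-25827) = 38901; wraps to -26635 = 1001011111110101
R = -26635 − 28704 = -55339; wraps to 10197 = 0010011111010101
R = NOT 0010011111010101 = 1101100000101010 = -10198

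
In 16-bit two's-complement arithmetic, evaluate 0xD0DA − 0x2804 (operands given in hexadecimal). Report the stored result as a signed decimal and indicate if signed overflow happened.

-22314; no overflow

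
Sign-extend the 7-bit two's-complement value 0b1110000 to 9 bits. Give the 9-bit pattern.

111110000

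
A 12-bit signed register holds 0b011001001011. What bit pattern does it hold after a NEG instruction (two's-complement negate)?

100110110101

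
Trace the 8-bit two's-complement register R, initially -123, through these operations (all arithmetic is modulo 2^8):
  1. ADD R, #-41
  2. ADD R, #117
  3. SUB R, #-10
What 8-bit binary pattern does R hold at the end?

Start: R = -123 = 10000101.
R = -123 + (-41) = -164; wraps to 92 = 01011100
R = 92 + 117 = 209; wraps to -47 = 11010001
R = -47 − (-10) = -37 = 11011011

11011011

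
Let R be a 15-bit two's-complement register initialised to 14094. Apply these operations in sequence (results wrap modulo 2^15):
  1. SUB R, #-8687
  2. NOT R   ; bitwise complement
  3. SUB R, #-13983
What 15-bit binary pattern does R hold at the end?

Start: R = 14094 = 011011100001110.
R = 14094 − (-8687) = 22781; wraps to -9987 = 101100011111101
R = NOT 101100011111101 = 010011100000010 = 9986
R = 9986 − (-13983) = 23969; wraps to -8799 = 101110110100001

101110110100001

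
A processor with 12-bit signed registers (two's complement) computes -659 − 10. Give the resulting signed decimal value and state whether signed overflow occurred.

-669; no overflow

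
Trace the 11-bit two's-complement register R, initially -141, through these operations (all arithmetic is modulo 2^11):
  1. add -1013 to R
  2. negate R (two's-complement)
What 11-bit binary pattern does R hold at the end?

Start: R = -141 = 11101110011.
R = -141 + (-1013) = -1154; wraps to 894 = 01101111110
R = −(894) = -894 = 10010000010

10010000010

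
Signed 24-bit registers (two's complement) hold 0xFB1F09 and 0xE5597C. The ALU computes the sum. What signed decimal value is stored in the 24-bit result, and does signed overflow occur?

-2066299; no overflow

0xFB1F09 = 111110110001111100001001 = -319735 (signed)
0xE5597C = 111001010101100101111100 = -1746564 (signed)
  111110110001111100001001
+ 111001010101100101111100
= 111000000111100010000101  (discard carry-out 1)
Result 111000000111100010000101: MSB = 1 → 14710917 − 16777216 = -2066299.
Both addends are negative and so is the stored result: no signed overflow.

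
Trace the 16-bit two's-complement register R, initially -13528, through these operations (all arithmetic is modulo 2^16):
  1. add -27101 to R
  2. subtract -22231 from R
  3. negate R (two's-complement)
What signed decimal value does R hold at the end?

18398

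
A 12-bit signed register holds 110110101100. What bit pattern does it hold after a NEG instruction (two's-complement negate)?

Invert: 001001010011. Add 1: 001001010100.
Check: 110110101100 = -596, 001001010100 = 596.

001001010100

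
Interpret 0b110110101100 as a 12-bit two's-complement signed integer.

-596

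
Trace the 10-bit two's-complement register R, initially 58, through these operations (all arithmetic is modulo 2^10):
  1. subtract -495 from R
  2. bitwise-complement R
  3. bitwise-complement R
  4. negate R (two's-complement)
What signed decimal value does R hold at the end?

Start: R = 58 = 0000111010.
R = 58 − (-495) = 553; wraps to -471 = 1000101001
R = NOT 1000101001 = 0111010110 = 470
R = NOT 0111010110 = 1000101001 = -471
R = −(-471) = 471 = 0111010111

471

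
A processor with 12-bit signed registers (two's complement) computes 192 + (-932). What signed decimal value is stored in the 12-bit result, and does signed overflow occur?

-740; no overflow

192 → 000011000000
-932 → 110001011100
  000011000000
+ 110001011100
= 110100011100
Result 110100011100: MSB = 1 → 3356 − 4096 = -740.
Addends have opposite signs, so signed overflow cannot occur.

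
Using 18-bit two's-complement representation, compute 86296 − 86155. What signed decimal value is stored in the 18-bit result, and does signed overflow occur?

141; no overflow

86296 → 010101000100011000
86155 → 010101000010001011
Subtract via negate-and-add: invert 010101000010001011 + 1 = 101010111101110101 (i.e. -86155).
  010101000100011000
+ 101010111101110101
= 000000000010001101  (discard carry-out 1)
Result 000000000010001101: MSB = 0 → value 141.
Addends (after negating the subtrahend) have opposite signs, so signed overflow cannot occur.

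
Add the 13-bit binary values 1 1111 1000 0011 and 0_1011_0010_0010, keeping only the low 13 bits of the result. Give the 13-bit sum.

0101010100101

  1111110000011
+ 0101100100010
= 0101010100101  (discard carry-out 1)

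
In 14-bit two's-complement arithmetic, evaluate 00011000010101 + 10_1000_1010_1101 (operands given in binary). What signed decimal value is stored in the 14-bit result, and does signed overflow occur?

00011000010101 = 1557 (signed)
10_1000_1010_1101 → 10100010101101 = -5971 (signed)
  00011000010101
+ 10100010101101
= 10111011000010
Result 10111011000010: MSB = 1 → 11970 − 16384 = -4414.
Addends have opposite signs, so signed overflow cannot occur.

-4414; no overflow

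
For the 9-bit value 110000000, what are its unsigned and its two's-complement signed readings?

Unsigned: 110000000 = 384.
Signed: MSB=1 → 384 − 512 = -128.

unsigned = 384, signed = -128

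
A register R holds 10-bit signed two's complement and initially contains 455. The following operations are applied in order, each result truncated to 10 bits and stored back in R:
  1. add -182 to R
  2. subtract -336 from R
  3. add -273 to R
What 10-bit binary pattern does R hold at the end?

0101010000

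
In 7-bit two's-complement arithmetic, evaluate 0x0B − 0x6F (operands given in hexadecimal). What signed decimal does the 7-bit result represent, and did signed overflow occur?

28; no overflow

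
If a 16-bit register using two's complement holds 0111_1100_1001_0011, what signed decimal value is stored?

31891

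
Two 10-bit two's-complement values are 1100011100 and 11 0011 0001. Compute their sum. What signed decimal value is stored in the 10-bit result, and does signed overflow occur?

-435; no overflow

1100011100 = -228 (signed)
11 0011 0001 → 1100110001 = -207 (signed)
  1100011100
+ 1100110001
= 1001001101  (discard carry-out 1)
Result 1001001101: MSB = 1 → 589 − 1024 = -435.
Both addends are negative and so is the stored result: no signed overflow.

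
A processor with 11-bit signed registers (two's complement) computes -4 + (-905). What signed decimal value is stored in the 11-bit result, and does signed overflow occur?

-909; no overflow

-4 → 11111111100
-905 → 10001110111
  11111111100
+ 10001110111
= 10001110011  (discard carry-out 1)
Result 10001110011: MSB = 1 → 1139 − 2048 = -909.
Both addends are negative and so is the stored result: no signed overflow.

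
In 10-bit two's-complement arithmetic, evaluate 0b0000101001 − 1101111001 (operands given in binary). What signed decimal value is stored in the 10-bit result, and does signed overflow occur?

0b0000101001 → 0000101001 = 41 (signed)
1101111001 = -135 (signed)
Subtract via negate-and-add: invert 1101111001 + 1 = 0010000111 (i.e. 135).
  0000101001
+ 0010000111
= 0010110000
Result 0010110000: MSB = 0 → value 176.
Both addends (after negating the subtrahend) are non-negative and so is the stored result: no signed overflow.

176; no overflow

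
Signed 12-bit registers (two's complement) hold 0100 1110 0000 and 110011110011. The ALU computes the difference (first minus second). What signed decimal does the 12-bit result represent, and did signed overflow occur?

2029; no overflow

0100 1110 0000 → 010011100000 = 1248 (signed)
110011110011 = -781 (signed)
Subtract via negate-and-add: invert 110011110011 + 1 = 001100001101 (i.e. 781).
  010011100000
+ 001100001101
= 011111101101
Result 011111101101: MSB = 0 → value 2029.
Both addends (after negating the subtrahend) are non-negative and so is the stored result: no signed overflow.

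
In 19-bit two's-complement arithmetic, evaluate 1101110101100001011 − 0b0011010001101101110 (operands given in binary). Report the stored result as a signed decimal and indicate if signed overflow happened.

1101110101100001011 = -70901 (signed)
0b0011010001101101110 → 0011010001101101110 = 107374 (signed)
Subtract via negate-and-add: invert 0011010001101101110 + 1 = 1100101110010010010 (i.e. -107374).
  1101110101100001011
+ 1100101110010010010
= 1010100011110011101  (discard carry-out 1)
Result 1010100011110011101: MSB = 1 → 346013 − 524288 = -178275.
Both addends (after negating the subtrahend) are negative and so is the stored result: no signed overflow.

-178275; no overflow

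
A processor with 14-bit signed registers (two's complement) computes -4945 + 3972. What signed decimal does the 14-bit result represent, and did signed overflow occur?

-973; no overflow

-4945 → 10110010101111
3972 → 00111110000100
  10110010101111
+ 00111110000100
= 11110000110011
Result 11110000110011: MSB = 1 → 15411 − 16384 = -973.
Addends have opposite signs, so signed overflow cannot occur.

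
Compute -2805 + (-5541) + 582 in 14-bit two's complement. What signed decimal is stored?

-7764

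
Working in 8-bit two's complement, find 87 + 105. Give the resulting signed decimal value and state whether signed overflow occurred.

87 → 01010111
105 → 01101001
  01010111
+ 01101001
= 11000000
Result 11000000: MSB = 1 → 192 − 256 = -64.
Both addends are non-negative but the stored result is negative: signed overflow. The true value 87 + 105 = 192 lies outside [-128, 127].

-64; overflow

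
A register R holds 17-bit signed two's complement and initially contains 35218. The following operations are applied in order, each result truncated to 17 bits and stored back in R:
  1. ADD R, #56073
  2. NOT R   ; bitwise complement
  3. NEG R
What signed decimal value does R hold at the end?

-39780

Start: R = 35218 = 01000100110010010.
R = 35218 + 56073 = 91291; wraps to -39781 = 10110010010011011
R = NOT 10110010010011011 = 01001101101100100 = 39780
R = −(39780) = -39780 = 10110010010011100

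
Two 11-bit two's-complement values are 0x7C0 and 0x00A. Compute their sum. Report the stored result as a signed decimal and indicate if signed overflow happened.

-54; no overflow

0x7C0 = 11111000000 = -64 (signed)
0x00A = 00000001010 = 10 (signed)
  11111000000
+ 00000001010
= 11111001010
Result 11111001010: MSB = 1 → 1994 − 2048 = -54.
Addends have opposite signs, so signed overflow cannot occur.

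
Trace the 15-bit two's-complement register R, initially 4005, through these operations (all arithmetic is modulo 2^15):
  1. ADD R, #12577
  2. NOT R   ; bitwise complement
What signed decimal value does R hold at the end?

16185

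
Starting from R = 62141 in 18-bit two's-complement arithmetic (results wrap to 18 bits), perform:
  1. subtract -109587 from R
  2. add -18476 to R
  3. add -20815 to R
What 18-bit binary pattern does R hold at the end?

100000010101010101

Start: R = 62141 = 001111001010111101.
R = 62141 − (-109587) = 171728; wraps to -90416 = 101001111011010000
R = -90416 + (-18476) = -108892 = 100101011010100100
R = -108892 + (-20815) = -129707 = 100000010101010101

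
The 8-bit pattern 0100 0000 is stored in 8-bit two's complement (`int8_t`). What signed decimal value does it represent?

MSB is 0, so the value is non-negative: 01000000 = 64.

64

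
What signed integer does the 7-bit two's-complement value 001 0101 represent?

21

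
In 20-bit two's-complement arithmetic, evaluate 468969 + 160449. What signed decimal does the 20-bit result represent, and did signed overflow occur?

-419158; overflow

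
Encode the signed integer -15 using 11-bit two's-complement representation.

11111110001

|-15| = 15 = 00000001111 in 11 bits.
Invert the bits: 11111110000. Add 1: 11111110001.
Check: 11111110001 reads as 2033 − 2048 = -15.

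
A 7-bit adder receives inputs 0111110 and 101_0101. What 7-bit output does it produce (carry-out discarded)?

0010011

  0111110
+ 1010101
= 0010011  (discard carry-out 1)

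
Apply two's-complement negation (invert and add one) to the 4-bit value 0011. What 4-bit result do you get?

Invert: 1100. Add 1: 1101.
Check: 0011 = 3, 1101 = -3.

1101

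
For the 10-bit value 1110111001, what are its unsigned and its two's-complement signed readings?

unsigned = 953, signed = -71

Unsigned: 1110111001 = 953.
Signed: MSB=1 → 953 − 1024 = -71.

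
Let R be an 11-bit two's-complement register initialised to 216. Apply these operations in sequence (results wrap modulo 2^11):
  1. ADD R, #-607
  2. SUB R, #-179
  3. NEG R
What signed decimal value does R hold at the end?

Start: R = 216 = 00011011000.
R = 216 + (-607) = -391 = 11001111001
R = -391 − (-179) = -212 = 11100101100
R = −(-212) = 212 = 00011010100

212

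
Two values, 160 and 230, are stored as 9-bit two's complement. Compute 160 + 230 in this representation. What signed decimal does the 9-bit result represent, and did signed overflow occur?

-122; overflow

160 → 010100000
230 → 011100110
  010100000
+ 011100110
= 110000110
Result 110000110: MSB = 1 → 390 − 512 = -122.
Both addends are non-negative but the stored result is negative: signed overflow. The true value 160 + 230 = 390 lies outside [-256, 255].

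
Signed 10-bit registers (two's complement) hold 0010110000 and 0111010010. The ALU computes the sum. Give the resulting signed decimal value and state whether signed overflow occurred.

0010110000 = 176 (signed)
0111010010 = 466 (signed)
  0010110000
+ 0111010010
= 1010000010
Result 1010000010: MSB = 1 → 642 − 1024 = -382.
Both addends are non-negative but the stored result is negative: signed overflow. The true value 176 + 466 = 642 lies outside [-512, 511].

-382; overflow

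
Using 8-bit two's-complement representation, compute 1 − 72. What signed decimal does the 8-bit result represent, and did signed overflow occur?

-71; no overflow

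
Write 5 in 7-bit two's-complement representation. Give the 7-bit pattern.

5 is non-negative, so write it directly in 7 bits: 0000101.

0000101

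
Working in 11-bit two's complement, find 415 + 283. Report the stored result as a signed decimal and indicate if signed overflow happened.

415 → 00110011111
283 → 00100011011
  00110011111
+ 00100011011
= 01010111010
Result 01010111010: MSB = 0 → value 698.
Both addends are non-negative and so is the stored result: no signed overflow.

698; no overflow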